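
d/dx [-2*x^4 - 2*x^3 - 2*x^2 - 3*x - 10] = -8*x^3 - 6*x^2 - 4*x - 3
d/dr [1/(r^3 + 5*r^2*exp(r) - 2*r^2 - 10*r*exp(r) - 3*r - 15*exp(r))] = (-5*r^2*exp(r) - 3*r^2 + 4*r + 25*exp(r) + 3)/(-r^3 - 5*r^2*exp(r) + 2*r^2 + 10*r*exp(r) + 3*r + 15*exp(r))^2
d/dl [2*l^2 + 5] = 4*l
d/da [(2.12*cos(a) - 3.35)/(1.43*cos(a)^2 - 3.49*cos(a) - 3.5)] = (3.0316*cos(a)^2 - 9.581*cos(a) + 19.1115)*sin(a)/(2.0449*cos(a)^4 - 9.9814*cos(a)^3 + 2.1701*cos(a)^2 + 24.43*cos(a) + 12.25)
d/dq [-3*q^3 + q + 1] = 1 - 9*q^2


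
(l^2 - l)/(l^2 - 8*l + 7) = l/(l - 7)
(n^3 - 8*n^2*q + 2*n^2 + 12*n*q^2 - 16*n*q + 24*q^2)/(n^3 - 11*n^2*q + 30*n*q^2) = (-n^2 + 2*n*q - 2*n + 4*q)/(n*(-n + 5*q))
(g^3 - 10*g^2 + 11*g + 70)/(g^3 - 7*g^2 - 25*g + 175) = (g + 2)/(g + 5)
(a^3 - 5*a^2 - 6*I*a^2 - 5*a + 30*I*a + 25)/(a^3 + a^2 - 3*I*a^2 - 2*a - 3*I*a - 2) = (a^2 - 5*a*(1 + I) + 25*I)/(a^2 + a*(1 - 2*I) - 2*I)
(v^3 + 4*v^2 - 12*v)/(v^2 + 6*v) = v - 2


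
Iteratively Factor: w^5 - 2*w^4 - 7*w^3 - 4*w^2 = (w - 4)*(w^4 + 2*w^3 + w^2) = w*(w - 4)*(w^3 + 2*w^2 + w) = w*(w - 4)*(w + 1)*(w^2 + w) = w*(w - 4)*(w + 1)^2*(w)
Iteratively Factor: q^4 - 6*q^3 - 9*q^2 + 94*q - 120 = (q - 3)*(q^3 - 3*q^2 - 18*q + 40) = (q - 5)*(q - 3)*(q^2 + 2*q - 8) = (q - 5)*(q - 3)*(q + 4)*(q - 2)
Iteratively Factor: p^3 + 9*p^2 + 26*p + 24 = (p + 4)*(p^2 + 5*p + 6) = (p + 3)*(p + 4)*(p + 2)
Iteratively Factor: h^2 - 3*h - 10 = (h - 5)*(h + 2)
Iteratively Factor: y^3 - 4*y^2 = (y - 4)*(y^2) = y*(y - 4)*(y)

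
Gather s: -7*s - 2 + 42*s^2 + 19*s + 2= 42*s^2 + 12*s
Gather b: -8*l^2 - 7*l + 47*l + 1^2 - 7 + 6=-8*l^2 + 40*l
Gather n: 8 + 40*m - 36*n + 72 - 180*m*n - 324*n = 40*m + n*(-180*m - 360) + 80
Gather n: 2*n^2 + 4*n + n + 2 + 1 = 2*n^2 + 5*n + 3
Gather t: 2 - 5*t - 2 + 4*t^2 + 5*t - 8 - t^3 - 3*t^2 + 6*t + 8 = -t^3 + t^2 + 6*t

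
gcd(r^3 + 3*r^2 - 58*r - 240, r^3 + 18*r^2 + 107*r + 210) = r^2 + 11*r + 30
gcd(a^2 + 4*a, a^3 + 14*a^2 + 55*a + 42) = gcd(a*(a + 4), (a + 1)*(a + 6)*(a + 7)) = 1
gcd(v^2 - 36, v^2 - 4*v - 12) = v - 6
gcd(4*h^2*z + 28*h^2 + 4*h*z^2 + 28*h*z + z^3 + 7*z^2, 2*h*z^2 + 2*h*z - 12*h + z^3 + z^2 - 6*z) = 2*h + z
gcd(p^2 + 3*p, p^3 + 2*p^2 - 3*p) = p^2 + 3*p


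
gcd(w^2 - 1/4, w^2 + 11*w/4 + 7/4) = 1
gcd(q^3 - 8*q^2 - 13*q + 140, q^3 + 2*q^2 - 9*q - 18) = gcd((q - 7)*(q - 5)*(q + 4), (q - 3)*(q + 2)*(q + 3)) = 1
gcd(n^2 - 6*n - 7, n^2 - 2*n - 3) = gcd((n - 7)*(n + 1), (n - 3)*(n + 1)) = n + 1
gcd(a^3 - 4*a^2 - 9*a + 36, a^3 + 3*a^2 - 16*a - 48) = a^2 - a - 12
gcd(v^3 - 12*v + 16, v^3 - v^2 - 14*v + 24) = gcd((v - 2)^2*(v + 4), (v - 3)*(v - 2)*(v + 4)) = v^2 + 2*v - 8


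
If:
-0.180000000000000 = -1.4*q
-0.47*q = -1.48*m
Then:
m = 0.04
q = 0.13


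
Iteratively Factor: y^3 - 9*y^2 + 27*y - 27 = (y - 3)*(y^2 - 6*y + 9) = (y - 3)^2*(y - 3)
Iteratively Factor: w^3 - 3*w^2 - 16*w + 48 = (w + 4)*(w^2 - 7*w + 12) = (w - 3)*(w + 4)*(w - 4)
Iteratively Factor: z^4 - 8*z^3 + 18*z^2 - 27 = (z - 3)*(z^3 - 5*z^2 + 3*z + 9) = (z - 3)^2*(z^2 - 2*z - 3) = (z - 3)^2*(z + 1)*(z - 3)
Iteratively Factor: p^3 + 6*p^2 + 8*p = (p)*(p^2 + 6*p + 8) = p*(p + 2)*(p + 4)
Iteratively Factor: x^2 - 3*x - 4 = (x + 1)*(x - 4)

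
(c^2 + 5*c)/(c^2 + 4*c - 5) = c/(c - 1)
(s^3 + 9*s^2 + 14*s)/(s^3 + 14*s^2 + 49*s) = (s + 2)/(s + 7)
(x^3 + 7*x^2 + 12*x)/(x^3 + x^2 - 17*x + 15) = x*(x^2 + 7*x + 12)/(x^3 + x^2 - 17*x + 15)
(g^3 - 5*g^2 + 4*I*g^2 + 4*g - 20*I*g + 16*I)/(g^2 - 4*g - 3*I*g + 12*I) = (g^2 + g*(-1 + 4*I) - 4*I)/(g - 3*I)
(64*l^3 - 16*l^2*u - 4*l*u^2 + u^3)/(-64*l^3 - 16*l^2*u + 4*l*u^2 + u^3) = (-4*l + u)/(4*l + u)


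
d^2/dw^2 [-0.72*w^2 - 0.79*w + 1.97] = -1.44000000000000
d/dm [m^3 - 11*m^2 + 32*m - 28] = 3*m^2 - 22*m + 32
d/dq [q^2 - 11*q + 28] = 2*q - 11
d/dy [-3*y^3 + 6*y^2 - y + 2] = -9*y^2 + 12*y - 1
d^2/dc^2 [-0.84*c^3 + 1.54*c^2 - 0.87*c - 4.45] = 3.08 - 5.04*c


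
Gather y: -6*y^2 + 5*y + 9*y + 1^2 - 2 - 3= -6*y^2 + 14*y - 4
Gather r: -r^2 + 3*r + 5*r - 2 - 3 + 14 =-r^2 + 8*r + 9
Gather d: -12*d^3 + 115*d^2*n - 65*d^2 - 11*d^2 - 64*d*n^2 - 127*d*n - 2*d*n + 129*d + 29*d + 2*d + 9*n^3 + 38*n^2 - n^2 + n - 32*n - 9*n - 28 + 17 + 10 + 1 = -12*d^3 + d^2*(115*n - 76) + d*(-64*n^2 - 129*n + 160) + 9*n^3 + 37*n^2 - 40*n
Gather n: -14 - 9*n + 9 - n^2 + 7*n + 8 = -n^2 - 2*n + 3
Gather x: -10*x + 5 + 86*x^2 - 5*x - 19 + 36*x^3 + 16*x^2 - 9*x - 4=36*x^3 + 102*x^2 - 24*x - 18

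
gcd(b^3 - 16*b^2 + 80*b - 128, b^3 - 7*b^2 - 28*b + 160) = b^2 - 12*b + 32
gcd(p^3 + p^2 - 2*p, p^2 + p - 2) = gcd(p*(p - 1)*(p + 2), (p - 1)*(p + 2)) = p^2 + p - 2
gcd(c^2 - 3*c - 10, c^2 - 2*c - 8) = c + 2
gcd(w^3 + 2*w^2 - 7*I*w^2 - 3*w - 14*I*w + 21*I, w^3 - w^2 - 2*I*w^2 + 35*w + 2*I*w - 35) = w^2 + w*(-1 - 7*I) + 7*I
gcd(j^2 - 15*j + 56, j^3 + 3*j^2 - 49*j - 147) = j - 7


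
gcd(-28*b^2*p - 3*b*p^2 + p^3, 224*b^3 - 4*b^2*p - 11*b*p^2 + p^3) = -28*b^2 - 3*b*p + p^2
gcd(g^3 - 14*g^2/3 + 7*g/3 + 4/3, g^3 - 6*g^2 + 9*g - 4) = g^2 - 5*g + 4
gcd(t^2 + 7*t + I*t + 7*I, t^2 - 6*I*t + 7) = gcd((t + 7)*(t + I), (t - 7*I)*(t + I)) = t + I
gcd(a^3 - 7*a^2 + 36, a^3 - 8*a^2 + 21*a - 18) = a - 3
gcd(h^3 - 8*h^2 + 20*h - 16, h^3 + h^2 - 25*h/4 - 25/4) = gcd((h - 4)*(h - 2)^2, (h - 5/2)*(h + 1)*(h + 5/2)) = 1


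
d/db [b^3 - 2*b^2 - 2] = b*(3*b - 4)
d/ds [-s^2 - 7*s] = -2*s - 7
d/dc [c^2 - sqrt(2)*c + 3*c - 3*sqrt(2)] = 2*c - sqrt(2) + 3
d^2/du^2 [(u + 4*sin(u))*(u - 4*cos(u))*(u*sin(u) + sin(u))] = -u^3*sin(u) - u^2*sin(u) + 8*sqrt(2)*u^2*sin(2*u + pi/4) + 6*u^2*cos(u) + 6*u*sin(u) + 24*u*sin(2*u) + 8*u*cos(u) - 8*u*cos(2*u) - 36*u*cos(3*u) + 10*sin(u) - 24*sin(3*u) + 4*cos(u) - 8*cos(2*u) - 36*cos(3*u) - 4*sqrt(2)*cos(2*u + pi/4) + 4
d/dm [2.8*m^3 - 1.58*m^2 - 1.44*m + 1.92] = 8.4*m^2 - 3.16*m - 1.44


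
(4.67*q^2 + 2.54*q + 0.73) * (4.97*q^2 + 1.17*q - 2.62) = 23.2099*q^4 + 18.0877*q^3 - 5.6355*q^2 - 5.8007*q - 1.9126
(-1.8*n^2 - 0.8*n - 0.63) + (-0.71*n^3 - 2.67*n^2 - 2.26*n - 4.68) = -0.71*n^3 - 4.47*n^2 - 3.06*n - 5.31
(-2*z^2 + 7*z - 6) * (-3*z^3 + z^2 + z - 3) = 6*z^5 - 23*z^4 + 23*z^3 + 7*z^2 - 27*z + 18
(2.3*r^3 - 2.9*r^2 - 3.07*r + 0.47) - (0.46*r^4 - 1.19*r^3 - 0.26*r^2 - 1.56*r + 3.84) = -0.46*r^4 + 3.49*r^3 - 2.64*r^2 - 1.51*r - 3.37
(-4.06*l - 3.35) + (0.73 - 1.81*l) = -5.87*l - 2.62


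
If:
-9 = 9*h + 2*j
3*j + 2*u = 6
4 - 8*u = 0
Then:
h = -37/27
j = 5/3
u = 1/2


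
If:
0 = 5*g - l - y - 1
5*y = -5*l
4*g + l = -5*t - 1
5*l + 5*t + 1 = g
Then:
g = 1/5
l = 1/4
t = -41/100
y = -1/4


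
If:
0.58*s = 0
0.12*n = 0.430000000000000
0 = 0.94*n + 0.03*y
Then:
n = 3.58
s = 0.00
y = -112.28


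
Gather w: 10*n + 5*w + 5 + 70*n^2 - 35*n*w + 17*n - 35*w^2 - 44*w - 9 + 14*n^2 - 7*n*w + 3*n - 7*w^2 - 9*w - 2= 84*n^2 + 30*n - 42*w^2 + w*(-42*n - 48) - 6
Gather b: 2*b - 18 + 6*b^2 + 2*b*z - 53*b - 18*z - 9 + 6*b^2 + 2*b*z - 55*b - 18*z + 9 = 12*b^2 + b*(4*z - 106) - 36*z - 18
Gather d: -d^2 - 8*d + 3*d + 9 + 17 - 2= -d^2 - 5*d + 24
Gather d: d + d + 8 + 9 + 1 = 2*d + 18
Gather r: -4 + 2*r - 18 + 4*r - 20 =6*r - 42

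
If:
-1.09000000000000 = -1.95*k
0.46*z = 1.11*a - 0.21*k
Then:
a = 0.414414414414414*z + 0.105751905751906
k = 0.56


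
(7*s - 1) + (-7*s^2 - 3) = -7*s^2 + 7*s - 4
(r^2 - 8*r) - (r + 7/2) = r^2 - 9*r - 7/2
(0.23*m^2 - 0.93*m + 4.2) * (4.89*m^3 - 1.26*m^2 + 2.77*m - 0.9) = 1.1247*m^5 - 4.8375*m^4 + 22.3469*m^3 - 8.0751*m^2 + 12.471*m - 3.78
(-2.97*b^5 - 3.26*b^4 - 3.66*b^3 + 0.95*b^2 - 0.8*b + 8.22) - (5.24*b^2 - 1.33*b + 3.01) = -2.97*b^5 - 3.26*b^4 - 3.66*b^3 - 4.29*b^2 + 0.53*b + 5.21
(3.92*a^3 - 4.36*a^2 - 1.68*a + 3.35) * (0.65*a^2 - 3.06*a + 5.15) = 2.548*a^5 - 14.8292*a^4 + 32.4376*a^3 - 15.1357*a^2 - 18.903*a + 17.2525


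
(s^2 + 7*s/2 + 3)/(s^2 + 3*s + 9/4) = 2*(s + 2)/(2*s + 3)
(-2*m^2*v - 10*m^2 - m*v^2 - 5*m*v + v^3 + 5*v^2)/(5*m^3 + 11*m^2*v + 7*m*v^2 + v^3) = (-2*m*v - 10*m + v^2 + 5*v)/(5*m^2 + 6*m*v + v^2)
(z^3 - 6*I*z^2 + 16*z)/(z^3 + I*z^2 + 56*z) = (z^2 - 6*I*z + 16)/(z^2 + I*z + 56)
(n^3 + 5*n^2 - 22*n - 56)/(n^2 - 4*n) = n + 9 + 14/n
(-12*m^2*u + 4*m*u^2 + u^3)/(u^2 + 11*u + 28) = u*(-12*m^2 + 4*m*u + u^2)/(u^2 + 11*u + 28)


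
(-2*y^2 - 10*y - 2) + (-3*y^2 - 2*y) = -5*y^2 - 12*y - 2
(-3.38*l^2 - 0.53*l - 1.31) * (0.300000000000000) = -1.014*l^2 - 0.159*l - 0.393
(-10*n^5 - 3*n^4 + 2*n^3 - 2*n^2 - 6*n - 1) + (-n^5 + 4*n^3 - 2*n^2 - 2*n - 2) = -11*n^5 - 3*n^4 + 6*n^3 - 4*n^2 - 8*n - 3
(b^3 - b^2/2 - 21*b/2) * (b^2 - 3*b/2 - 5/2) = b^5 - 2*b^4 - 49*b^3/4 + 17*b^2 + 105*b/4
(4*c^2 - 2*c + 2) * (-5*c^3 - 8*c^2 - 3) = -20*c^5 - 22*c^4 + 6*c^3 - 28*c^2 + 6*c - 6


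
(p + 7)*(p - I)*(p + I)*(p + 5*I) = p^4 + 7*p^3 + 5*I*p^3 + p^2 + 35*I*p^2 + 7*p + 5*I*p + 35*I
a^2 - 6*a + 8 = (a - 4)*(a - 2)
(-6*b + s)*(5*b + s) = -30*b^2 - b*s + s^2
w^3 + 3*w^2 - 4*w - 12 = (w - 2)*(w + 2)*(w + 3)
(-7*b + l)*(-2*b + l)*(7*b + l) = 98*b^3 - 49*b^2*l - 2*b*l^2 + l^3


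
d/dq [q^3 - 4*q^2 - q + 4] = 3*q^2 - 8*q - 1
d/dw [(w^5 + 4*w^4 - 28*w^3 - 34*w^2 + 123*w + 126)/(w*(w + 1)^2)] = 2*(w^5 + 3*w^4 + 3*w^3 - 14*w^2 - 126*w - 63)/(w^2*(w^2 + 2*w + 1))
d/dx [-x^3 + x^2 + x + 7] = -3*x^2 + 2*x + 1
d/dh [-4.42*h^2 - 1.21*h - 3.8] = -8.84*h - 1.21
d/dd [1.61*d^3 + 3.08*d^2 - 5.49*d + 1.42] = 4.83*d^2 + 6.16*d - 5.49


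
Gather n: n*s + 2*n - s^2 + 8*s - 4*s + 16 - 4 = n*(s + 2) - s^2 + 4*s + 12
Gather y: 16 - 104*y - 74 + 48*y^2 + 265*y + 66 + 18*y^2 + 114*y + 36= 66*y^2 + 275*y + 44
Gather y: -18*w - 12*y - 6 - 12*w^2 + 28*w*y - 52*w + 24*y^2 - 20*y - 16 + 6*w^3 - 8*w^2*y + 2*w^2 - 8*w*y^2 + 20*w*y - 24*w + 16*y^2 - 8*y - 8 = 6*w^3 - 10*w^2 - 94*w + y^2*(40 - 8*w) + y*(-8*w^2 + 48*w - 40) - 30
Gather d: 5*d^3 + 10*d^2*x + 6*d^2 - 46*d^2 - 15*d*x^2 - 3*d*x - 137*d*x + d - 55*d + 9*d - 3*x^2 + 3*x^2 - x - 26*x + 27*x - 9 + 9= 5*d^3 + d^2*(10*x - 40) + d*(-15*x^2 - 140*x - 45)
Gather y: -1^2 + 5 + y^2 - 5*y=y^2 - 5*y + 4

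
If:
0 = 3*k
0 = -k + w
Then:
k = 0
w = 0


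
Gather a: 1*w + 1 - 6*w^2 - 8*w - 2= -6*w^2 - 7*w - 1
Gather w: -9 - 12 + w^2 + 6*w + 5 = w^2 + 6*w - 16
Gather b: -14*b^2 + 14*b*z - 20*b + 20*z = -14*b^2 + b*(14*z - 20) + 20*z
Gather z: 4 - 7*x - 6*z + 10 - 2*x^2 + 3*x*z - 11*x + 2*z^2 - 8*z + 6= -2*x^2 - 18*x + 2*z^2 + z*(3*x - 14) + 20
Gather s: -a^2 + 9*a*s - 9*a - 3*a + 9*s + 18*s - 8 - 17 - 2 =-a^2 - 12*a + s*(9*a + 27) - 27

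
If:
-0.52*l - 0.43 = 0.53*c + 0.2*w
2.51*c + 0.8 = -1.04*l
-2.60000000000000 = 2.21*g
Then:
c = 0.275862068965517*w + 0.0413793103448276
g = -1.18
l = -0.6657824933687*w - 0.869098143236074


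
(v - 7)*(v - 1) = v^2 - 8*v + 7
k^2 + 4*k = k*(k + 4)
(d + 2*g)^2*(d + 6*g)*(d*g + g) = d^4*g + 10*d^3*g^2 + d^3*g + 28*d^2*g^3 + 10*d^2*g^2 + 24*d*g^4 + 28*d*g^3 + 24*g^4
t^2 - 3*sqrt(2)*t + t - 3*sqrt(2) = (t + 1)*(t - 3*sqrt(2))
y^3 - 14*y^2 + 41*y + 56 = (y - 8)*(y - 7)*(y + 1)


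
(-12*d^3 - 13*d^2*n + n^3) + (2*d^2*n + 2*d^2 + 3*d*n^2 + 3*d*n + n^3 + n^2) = -12*d^3 - 11*d^2*n + 2*d^2 + 3*d*n^2 + 3*d*n + 2*n^3 + n^2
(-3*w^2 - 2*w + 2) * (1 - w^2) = 3*w^4 + 2*w^3 - 5*w^2 - 2*w + 2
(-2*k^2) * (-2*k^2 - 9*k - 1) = 4*k^4 + 18*k^3 + 2*k^2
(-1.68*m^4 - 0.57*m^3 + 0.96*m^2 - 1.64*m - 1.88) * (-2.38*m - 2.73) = 3.9984*m^5 + 5.943*m^4 - 0.7287*m^3 + 1.2824*m^2 + 8.9516*m + 5.1324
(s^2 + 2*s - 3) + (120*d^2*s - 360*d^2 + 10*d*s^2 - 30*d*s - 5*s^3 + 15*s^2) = 120*d^2*s - 360*d^2 + 10*d*s^2 - 30*d*s - 5*s^3 + 16*s^2 + 2*s - 3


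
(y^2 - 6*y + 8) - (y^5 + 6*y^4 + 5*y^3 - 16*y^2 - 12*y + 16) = -y^5 - 6*y^4 - 5*y^3 + 17*y^2 + 6*y - 8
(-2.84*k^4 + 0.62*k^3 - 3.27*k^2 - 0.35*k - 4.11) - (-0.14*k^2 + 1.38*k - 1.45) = -2.84*k^4 + 0.62*k^3 - 3.13*k^2 - 1.73*k - 2.66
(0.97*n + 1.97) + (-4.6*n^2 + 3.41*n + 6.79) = -4.6*n^2 + 4.38*n + 8.76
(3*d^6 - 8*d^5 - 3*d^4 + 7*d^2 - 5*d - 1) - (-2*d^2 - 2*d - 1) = 3*d^6 - 8*d^5 - 3*d^4 + 9*d^2 - 3*d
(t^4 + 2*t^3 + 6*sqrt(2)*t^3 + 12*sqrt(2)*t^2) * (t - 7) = t^5 - 5*t^4 + 6*sqrt(2)*t^4 - 30*sqrt(2)*t^3 - 14*t^3 - 84*sqrt(2)*t^2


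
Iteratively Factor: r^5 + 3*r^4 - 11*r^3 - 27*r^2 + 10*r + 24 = (r + 4)*(r^4 - r^3 - 7*r^2 + r + 6) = (r - 1)*(r + 4)*(r^3 - 7*r - 6) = (r - 3)*(r - 1)*(r + 4)*(r^2 + 3*r + 2) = (r - 3)*(r - 1)*(r + 2)*(r + 4)*(r + 1)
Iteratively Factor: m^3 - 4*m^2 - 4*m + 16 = (m + 2)*(m^2 - 6*m + 8) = (m - 4)*(m + 2)*(m - 2)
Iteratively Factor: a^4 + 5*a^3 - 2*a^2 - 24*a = (a - 2)*(a^3 + 7*a^2 + 12*a) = a*(a - 2)*(a^2 + 7*a + 12) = a*(a - 2)*(a + 4)*(a + 3)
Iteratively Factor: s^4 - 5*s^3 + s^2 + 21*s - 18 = (s + 2)*(s^3 - 7*s^2 + 15*s - 9) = (s - 3)*(s + 2)*(s^2 - 4*s + 3) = (s - 3)*(s - 1)*(s + 2)*(s - 3)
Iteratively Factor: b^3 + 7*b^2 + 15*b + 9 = (b + 1)*(b^2 + 6*b + 9) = (b + 1)*(b + 3)*(b + 3)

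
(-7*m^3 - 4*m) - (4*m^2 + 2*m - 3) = -7*m^3 - 4*m^2 - 6*m + 3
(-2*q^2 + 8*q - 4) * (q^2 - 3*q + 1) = -2*q^4 + 14*q^3 - 30*q^2 + 20*q - 4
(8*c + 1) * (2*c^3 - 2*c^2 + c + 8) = 16*c^4 - 14*c^3 + 6*c^2 + 65*c + 8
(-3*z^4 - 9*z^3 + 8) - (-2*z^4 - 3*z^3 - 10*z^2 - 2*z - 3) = -z^4 - 6*z^3 + 10*z^2 + 2*z + 11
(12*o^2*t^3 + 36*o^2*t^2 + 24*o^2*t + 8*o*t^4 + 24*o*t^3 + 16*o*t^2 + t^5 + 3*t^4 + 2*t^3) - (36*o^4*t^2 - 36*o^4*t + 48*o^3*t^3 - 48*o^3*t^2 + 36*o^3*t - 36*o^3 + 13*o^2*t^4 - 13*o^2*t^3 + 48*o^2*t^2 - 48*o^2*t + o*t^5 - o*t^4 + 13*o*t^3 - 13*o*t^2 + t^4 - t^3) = -36*o^4*t^2 + 36*o^4*t - 48*o^3*t^3 + 48*o^3*t^2 - 36*o^3*t + 36*o^3 - 13*o^2*t^4 + 25*o^2*t^3 - 12*o^2*t^2 + 72*o^2*t - o*t^5 + 9*o*t^4 + 11*o*t^3 + 29*o*t^2 + t^5 + 2*t^4 + 3*t^3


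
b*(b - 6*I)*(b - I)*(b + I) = b^4 - 6*I*b^3 + b^2 - 6*I*b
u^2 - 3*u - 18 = (u - 6)*(u + 3)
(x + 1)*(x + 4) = x^2 + 5*x + 4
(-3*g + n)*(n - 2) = -3*g*n + 6*g + n^2 - 2*n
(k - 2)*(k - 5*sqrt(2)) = k^2 - 5*sqrt(2)*k - 2*k + 10*sqrt(2)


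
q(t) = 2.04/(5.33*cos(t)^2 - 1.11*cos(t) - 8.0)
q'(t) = 2.04*(10.66*sin(t)*cos(t) - 1.11*sin(t))/(5.33*cos(t)^2 - 1.11*cos(t) - 8.0)^2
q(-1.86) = -0.28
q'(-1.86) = 0.15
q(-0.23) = -0.51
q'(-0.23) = -0.27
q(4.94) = -0.26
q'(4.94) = -0.04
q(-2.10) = -0.34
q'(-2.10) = 0.31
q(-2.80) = -0.92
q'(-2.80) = 1.54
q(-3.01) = -1.23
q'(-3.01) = 1.13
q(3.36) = -1.11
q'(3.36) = 1.51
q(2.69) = -0.76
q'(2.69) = -1.32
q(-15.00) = -0.50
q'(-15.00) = 0.73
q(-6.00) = -0.49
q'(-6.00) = 0.30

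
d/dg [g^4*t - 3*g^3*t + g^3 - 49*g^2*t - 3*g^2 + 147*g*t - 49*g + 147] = 4*g^3*t - 9*g^2*t + 3*g^2 - 98*g*t - 6*g + 147*t - 49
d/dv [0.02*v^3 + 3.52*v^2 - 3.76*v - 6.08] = 0.06*v^2 + 7.04*v - 3.76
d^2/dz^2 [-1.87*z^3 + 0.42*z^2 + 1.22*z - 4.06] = 0.84 - 11.22*z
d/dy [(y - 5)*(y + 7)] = 2*y + 2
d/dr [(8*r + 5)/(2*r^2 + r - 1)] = (16*r^2 + 8*r - (4*r + 1)*(8*r + 5) - 8)/(2*r^2 + r - 1)^2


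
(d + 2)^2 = d^2 + 4*d + 4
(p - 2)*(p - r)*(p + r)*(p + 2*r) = p^4 + 2*p^3*r - 2*p^3 - p^2*r^2 - 4*p^2*r - 2*p*r^3 + 2*p*r^2 + 4*r^3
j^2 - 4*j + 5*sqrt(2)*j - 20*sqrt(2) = (j - 4)*(j + 5*sqrt(2))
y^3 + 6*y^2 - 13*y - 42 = (y - 3)*(y + 2)*(y + 7)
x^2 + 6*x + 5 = (x + 1)*(x + 5)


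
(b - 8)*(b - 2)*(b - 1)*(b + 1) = b^4 - 10*b^3 + 15*b^2 + 10*b - 16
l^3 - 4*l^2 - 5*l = l*(l - 5)*(l + 1)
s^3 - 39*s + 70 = (s - 5)*(s - 2)*(s + 7)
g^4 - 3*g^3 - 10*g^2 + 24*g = g*(g - 4)*(g - 2)*(g + 3)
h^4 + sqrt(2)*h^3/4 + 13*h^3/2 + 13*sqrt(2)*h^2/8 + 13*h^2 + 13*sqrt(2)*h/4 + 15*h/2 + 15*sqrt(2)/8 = (h + 5/2)*(h + 3)*(sqrt(2)*h/2 + sqrt(2)/2)*(sqrt(2)*h + 1/2)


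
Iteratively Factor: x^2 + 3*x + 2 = (x + 1)*(x + 2)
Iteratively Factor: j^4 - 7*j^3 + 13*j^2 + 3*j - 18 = (j - 3)*(j^3 - 4*j^2 + j + 6) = (j - 3)^2*(j^2 - j - 2) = (j - 3)^2*(j + 1)*(j - 2)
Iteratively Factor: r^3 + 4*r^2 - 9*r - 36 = (r + 3)*(r^2 + r - 12) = (r + 3)*(r + 4)*(r - 3)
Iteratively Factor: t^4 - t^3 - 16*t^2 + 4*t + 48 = (t + 3)*(t^3 - 4*t^2 - 4*t + 16) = (t - 4)*(t + 3)*(t^2 - 4) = (t - 4)*(t - 2)*(t + 3)*(t + 2)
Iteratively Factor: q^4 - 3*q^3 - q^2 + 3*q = (q - 3)*(q^3 - q) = (q - 3)*(q + 1)*(q^2 - q) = q*(q - 3)*(q + 1)*(q - 1)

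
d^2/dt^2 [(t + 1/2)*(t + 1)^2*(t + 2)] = 12*t^2 + 27*t + 14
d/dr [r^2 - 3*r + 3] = 2*r - 3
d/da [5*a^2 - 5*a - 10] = 10*a - 5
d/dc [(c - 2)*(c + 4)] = 2*c + 2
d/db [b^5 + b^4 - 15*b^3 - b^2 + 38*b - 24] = 5*b^4 + 4*b^3 - 45*b^2 - 2*b + 38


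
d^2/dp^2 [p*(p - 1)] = 2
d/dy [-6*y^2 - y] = -12*y - 1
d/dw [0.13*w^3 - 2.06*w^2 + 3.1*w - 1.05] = 0.39*w^2 - 4.12*w + 3.1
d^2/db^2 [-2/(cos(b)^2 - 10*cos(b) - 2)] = (-8*sin(b)^4 + 220*sin(b)^2 - 35*cos(b) + 15*cos(3*b) + 196)/(sin(b)^2 + 10*cos(b) + 1)^3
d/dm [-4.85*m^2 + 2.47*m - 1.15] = 2.47 - 9.7*m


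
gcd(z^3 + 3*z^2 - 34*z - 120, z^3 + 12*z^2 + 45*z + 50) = z + 5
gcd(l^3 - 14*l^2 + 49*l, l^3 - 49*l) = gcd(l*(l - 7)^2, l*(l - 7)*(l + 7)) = l^2 - 7*l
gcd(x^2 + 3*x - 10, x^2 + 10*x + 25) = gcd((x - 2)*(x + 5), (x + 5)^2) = x + 5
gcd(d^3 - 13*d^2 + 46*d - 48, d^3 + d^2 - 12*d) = d - 3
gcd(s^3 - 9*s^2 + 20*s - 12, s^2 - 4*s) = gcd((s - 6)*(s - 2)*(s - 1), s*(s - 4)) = 1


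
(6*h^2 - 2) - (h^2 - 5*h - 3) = 5*h^2 + 5*h + 1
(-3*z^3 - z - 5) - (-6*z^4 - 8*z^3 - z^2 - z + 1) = 6*z^4 + 5*z^3 + z^2 - 6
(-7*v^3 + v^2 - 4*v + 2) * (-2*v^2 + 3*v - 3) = 14*v^5 - 23*v^4 + 32*v^3 - 19*v^2 + 18*v - 6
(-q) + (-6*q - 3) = -7*q - 3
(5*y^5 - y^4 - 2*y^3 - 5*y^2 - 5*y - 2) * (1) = 5*y^5 - y^4 - 2*y^3 - 5*y^2 - 5*y - 2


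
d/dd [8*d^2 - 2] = 16*d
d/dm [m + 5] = 1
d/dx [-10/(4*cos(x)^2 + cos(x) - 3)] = -10*(8*cos(x) + 1)*sin(x)/(4*cos(x)^2 + cos(x) - 3)^2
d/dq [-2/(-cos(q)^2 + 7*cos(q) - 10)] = 2*(2*cos(q) - 7)*sin(q)/(cos(q)^2 - 7*cos(q) + 10)^2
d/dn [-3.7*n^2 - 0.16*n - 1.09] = -7.4*n - 0.16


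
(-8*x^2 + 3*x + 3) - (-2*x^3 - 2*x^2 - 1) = 2*x^3 - 6*x^2 + 3*x + 4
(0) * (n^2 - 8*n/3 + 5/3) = 0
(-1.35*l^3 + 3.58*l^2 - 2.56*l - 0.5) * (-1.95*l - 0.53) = 2.6325*l^4 - 6.2655*l^3 + 3.0946*l^2 + 2.3318*l + 0.265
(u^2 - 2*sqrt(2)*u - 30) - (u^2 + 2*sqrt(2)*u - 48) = -4*sqrt(2)*u + 18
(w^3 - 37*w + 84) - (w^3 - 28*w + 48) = 36 - 9*w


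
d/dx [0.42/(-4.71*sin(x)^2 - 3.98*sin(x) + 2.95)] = (3.9564*sin(x) + 1.6716)*cos(x)/(4.71*sin(x)^2 + 3.98*sin(x) - 2.95)^2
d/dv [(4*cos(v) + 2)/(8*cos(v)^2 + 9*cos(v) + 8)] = 2*(16*cos(v)^2 + 16*cos(v) - 7)*sin(v)/(-8*sin(v)^2 + 9*cos(v) + 16)^2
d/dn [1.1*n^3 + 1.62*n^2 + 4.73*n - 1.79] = 3.3*n^2 + 3.24*n + 4.73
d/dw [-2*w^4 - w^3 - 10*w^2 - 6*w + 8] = -8*w^3 - 3*w^2 - 20*w - 6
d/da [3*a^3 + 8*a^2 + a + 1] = 9*a^2 + 16*a + 1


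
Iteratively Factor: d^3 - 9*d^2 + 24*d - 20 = (d - 2)*(d^2 - 7*d + 10) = (d - 2)^2*(d - 5)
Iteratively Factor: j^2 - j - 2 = (j + 1)*(j - 2)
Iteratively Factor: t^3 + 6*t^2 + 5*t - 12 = (t + 4)*(t^2 + 2*t - 3) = (t - 1)*(t + 4)*(t + 3)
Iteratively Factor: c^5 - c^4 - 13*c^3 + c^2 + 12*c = (c + 1)*(c^4 - 2*c^3 - 11*c^2 + 12*c) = c*(c + 1)*(c^3 - 2*c^2 - 11*c + 12) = c*(c - 1)*(c + 1)*(c^2 - c - 12) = c*(c - 1)*(c + 1)*(c + 3)*(c - 4)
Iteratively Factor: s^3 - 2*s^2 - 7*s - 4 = (s - 4)*(s^2 + 2*s + 1) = (s - 4)*(s + 1)*(s + 1)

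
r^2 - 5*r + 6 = (r - 3)*(r - 2)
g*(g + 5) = g^2 + 5*g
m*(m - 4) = m^2 - 4*m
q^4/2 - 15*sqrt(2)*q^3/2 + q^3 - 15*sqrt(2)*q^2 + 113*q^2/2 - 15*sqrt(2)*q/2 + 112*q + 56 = (q - 8*sqrt(2))*(q - 7*sqrt(2))*(sqrt(2)*q/2 + sqrt(2)/2)^2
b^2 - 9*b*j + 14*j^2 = (b - 7*j)*(b - 2*j)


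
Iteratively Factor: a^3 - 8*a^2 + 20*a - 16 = (a - 4)*(a^2 - 4*a + 4) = (a - 4)*(a - 2)*(a - 2)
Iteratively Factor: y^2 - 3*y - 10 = (y + 2)*(y - 5)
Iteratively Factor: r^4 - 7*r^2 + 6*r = (r + 3)*(r^3 - 3*r^2 + 2*r) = (r - 2)*(r + 3)*(r^2 - r) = r*(r - 2)*(r + 3)*(r - 1)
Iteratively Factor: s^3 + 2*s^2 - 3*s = (s + 3)*(s^2 - s) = (s - 1)*(s + 3)*(s)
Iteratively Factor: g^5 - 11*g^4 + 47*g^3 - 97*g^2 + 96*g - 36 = (g - 2)*(g^4 - 9*g^3 + 29*g^2 - 39*g + 18) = (g - 2)*(g - 1)*(g^3 - 8*g^2 + 21*g - 18) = (g - 3)*(g - 2)*(g - 1)*(g^2 - 5*g + 6) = (g - 3)^2*(g - 2)*(g - 1)*(g - 2)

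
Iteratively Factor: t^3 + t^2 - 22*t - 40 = (t + 4)*(t^2 - 3*t - 10) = (t + 2)*(t + 4)*(t - 5)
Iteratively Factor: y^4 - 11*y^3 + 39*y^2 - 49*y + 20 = (y - 5)*(y^3 - 6*y^2 + 9*y - 4) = (y - 5)*(y - 4)*(y^2 - 2*y + 1) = (y - 5)*(y - 4)*(y - 1)*(y - 1)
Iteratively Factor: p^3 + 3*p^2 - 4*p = (p)*(p^2 + 3*p - 4) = p*(p + 4)*(p - 1)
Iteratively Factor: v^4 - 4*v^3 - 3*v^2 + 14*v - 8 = (v - 1)*(v^3 - 3*v^2 - 6*v + 8) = (v - 4)*(v - 1)*(v^2 + v - 2) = (v - 4)*(v - 1)^2*(v + 2)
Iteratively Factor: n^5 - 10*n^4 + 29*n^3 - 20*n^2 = (n)*(n^4 - 10*n^3 + 29*n^2 - 20*n) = n*(n - 4)*(n^3 - 6*n^2 + 5*n) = n*(n - 5)*(n - 4)*(n^2 - n) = n*(n - 5)*(n - 4)*(n - 1)*(n)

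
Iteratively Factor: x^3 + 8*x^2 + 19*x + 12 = (x + 3)*(x^2 + 5*x + 4) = (x + 3)*(x + 4)*(x + 1)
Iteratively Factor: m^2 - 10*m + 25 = (m - 5)*(m - 5)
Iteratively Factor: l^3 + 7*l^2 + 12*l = (l)*(l^2 + 7*l + 12) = l*(l + 3)*(l + 4)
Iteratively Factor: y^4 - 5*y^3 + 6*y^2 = (y)*(y^3 - 5*y^2 + 6*y) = y*(y - 3)*(y^2 - 2*y) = y*(y - 3)*(y - 2)*(y)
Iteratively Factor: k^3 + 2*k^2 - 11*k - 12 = (k + 4)*(k^2 - 2*k - 3) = (k + 1)*(k + 4)*(k - 3)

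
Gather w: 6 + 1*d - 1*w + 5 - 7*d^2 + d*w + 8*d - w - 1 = -7*d^2 + 9*d + w*(d - 2) + 10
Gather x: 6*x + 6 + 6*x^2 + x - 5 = 6*x^2 + 7*x + 1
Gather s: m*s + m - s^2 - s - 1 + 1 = m - s^2 + s*(m - 1)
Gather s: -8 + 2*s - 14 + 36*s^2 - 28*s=36*s^2 - 26*s - 22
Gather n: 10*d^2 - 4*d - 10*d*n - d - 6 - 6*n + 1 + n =10*d^2 - 5*d + n*(-10*d - 5) - 5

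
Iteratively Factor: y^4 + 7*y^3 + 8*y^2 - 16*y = (y + 4)*(y^3 + 3*y^2 - 4*y) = (y + 4)^2*(y^2 - y) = y*(y + 4)^2*(y - 1)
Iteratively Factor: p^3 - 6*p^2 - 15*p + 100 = (p - 5)*(p^2 - p - 20) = (p - 5)*(p + 4)*(p - 5)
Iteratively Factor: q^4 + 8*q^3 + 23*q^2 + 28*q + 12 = (q + 2)*(q^3 + 6*q^2 + 11*q + 6) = (q + 1)*(q + 2)*(q^2 + 5*q + 6) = (q + 1)*(q + 2)^2*(q + 3)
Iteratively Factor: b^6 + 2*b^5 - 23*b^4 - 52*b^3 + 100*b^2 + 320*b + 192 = (b - 3)*(b^5 + 5*b^4 - 8*b^3 - 76*b^2 - 128*b - 64) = (b - 3)*(b + 4)*(b^4 + b^3 - 12*b^2 - 28*b - 16) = (b - 3)*(b + 2)*(b + 4)*(b^3 - b^2 - 10*b - 8) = (b - 4)*(b - 3)*(b + 2)*(b + 4)*(b^2 + 3*b + 2) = (b - 4)*(b - 3)*(b + 2)^2*(b + 4)*(b + 1)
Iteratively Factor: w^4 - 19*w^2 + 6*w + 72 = (w + 4)*(w^3 - 4*w^2 - 3*w + 18) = (w + 2)*(w + 4)*(w^2 - 6*w + 9) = (w - 3)*(w + 2)*(w + 4)*(w - 3)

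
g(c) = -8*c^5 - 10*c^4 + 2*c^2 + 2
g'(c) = -40*c^4 - 40*c^3 + 4*c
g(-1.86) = 67.33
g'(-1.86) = -228.80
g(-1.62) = 27.64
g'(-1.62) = -111.92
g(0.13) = 2.03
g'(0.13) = 0.42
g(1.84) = -274.58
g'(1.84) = -700.31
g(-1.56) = 21.55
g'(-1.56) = -91.28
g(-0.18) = 2.06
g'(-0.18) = -0.53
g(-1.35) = 8.30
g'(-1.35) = -39.85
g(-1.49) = 15.90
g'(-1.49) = -70.80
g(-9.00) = 406946.00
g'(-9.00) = -233316.00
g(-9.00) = 406946.00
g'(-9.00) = -233316.00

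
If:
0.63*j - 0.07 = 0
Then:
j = 0.11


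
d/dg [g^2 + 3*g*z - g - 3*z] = 2*g + 3*z - 1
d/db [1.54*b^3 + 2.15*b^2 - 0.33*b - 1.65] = 4.62*b^2 + 4.3*b - 0.33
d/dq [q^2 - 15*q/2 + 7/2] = 2*q - 15/2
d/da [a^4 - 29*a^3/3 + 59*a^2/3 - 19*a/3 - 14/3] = 4*a^3 - 29*a^2 + 118*a/3 - 19/3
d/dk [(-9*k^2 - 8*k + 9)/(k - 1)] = (-9*k^2 + 18*k - 1)/(k^2 - 2*k + 1)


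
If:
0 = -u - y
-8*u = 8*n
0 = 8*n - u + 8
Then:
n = -8/9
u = 8/9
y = -8/9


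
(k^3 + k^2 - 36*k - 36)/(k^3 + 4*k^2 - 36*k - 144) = (k + 1)/(k + 4)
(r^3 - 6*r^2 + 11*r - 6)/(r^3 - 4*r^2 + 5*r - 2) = (r - 3)/(r - 1)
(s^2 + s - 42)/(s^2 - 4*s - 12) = (s + 7)/(s + 2)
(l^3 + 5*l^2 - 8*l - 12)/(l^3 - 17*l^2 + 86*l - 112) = (l^2 + 7*l + 6)/(l^2 - 15*l + 56)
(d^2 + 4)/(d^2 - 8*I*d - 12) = (d + 2*I)/(d - 6*I)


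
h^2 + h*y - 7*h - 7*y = (h - 7)*(h + y)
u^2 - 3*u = u*(u - 3)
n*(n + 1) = n^2 + n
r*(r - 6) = r^2 - 6*r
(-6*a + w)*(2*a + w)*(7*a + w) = -84*a^3 - 40*a^2*w + 3*a*w^2 + w^3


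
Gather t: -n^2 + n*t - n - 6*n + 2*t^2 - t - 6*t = -n^2 - 7*n + 2*t^2 + t*(n - 7)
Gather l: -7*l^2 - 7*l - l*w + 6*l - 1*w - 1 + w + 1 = -7*l^2 + l*(-w - 1)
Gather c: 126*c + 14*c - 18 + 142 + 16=140*c + 140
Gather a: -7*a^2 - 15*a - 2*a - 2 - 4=-7*a^2 - 17*a - 6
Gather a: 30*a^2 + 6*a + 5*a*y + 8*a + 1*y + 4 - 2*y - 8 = 30*a^2 + a*(5*y + 14) - y - 4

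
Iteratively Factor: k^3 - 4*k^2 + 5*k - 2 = (k - 1)*(k^2 - 3*k + 2) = (k - 1)^2*(k - 2)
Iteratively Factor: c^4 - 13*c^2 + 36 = (c + 3)*(c^3 - 3*c^2 - 4*c + 12) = (c - 2)*(c + 3)*(c^2 - c - 6) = (c - 3)*(c - 2)*(c + 3)*(c + 2)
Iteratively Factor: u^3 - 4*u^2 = (u)*(u^2 - 4*u) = u*(u - 4)*(u)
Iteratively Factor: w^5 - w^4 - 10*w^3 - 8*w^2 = (w)*(w^4 - w^3 - 10*w^2 - 8*w) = w^2*(w^3 - w^2 - 10*w - 8) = w^2*(w + 1)*(w^2 - 2*w - 8) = w^2*(w + 1)*(w + 2)*(w - 4)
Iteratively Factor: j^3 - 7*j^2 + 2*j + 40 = (j + 2)*(j^2 - 9*j + 20) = (j - 5)*(j + 2)*(j - 4)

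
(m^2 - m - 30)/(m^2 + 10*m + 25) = (m - 6)/(m + 5)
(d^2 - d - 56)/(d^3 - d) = (d^2 - d - 56)/(d^3 - d)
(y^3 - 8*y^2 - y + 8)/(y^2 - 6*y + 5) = (y^2 - 7*y - 8)/(y - 5)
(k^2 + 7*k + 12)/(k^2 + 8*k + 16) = (k + 3)/(k + 4)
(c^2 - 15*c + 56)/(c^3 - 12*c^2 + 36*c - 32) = (c - 7)/(c^2 - 4*c + 4)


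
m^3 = m^3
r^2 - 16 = (r - 4)*(r + 4)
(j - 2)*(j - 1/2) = j^2 - 5*j/2 + 1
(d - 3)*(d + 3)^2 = d^3 + 3*d^2 - 9*d - 27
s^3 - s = s*(s - 1)*(s + 1)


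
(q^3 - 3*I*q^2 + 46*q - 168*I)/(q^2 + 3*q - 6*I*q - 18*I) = (q^2 + 3*I*q + 28)/(q + 3)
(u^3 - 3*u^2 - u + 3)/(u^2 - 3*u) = u - 1/u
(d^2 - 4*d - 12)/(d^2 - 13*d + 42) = (d + 2)/(d - 7)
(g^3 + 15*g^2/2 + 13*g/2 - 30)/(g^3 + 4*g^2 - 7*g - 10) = (g^2 + 5*g/2 - 6)/(g^2 - g - 2)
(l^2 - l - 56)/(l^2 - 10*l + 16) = (l + 7)/(l - 2)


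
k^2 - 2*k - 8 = (k - 4)*(k + 2)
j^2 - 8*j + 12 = (j - 6)*(j - 2)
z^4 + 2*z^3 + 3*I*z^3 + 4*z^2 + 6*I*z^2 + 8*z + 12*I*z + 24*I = (z + 2)*(z - 2*I)*(z + 2*I)*(z + 3*I)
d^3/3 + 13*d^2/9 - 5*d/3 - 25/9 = (d/3 + 1/3)*(d - 5/3)*(d + 5)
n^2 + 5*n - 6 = (n - 1)*(n + 6)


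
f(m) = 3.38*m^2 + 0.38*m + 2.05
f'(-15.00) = -101.02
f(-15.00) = 756.85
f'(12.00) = 81.50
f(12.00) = 493.33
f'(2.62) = 18.09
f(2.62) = 26.25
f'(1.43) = 10.05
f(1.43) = 9.51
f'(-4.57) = -30.51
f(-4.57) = 70.90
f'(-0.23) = -1.17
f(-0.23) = 2.14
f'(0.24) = 2.00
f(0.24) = 2.34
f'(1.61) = 11.26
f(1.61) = 11.42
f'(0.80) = 5.79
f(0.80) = 4.52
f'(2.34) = 16.20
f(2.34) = 21.45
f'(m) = 6.76*m + 0.38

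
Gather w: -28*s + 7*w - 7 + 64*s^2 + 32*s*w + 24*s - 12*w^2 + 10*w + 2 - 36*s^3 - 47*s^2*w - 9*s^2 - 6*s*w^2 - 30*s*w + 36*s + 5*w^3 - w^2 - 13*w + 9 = -36*s^3 + 55*s^2 + 32*s + 5*w^3 + w^2*(-6*s - 13) + w*(-47*s^2 + 2*s + 4) + 4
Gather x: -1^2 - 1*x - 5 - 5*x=-6*x - 6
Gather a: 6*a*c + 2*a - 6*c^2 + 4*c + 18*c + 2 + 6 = a*(6*c + 2) - 6*c^2 + 22*c + 8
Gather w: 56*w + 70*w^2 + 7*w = 70*w^2 + 63*w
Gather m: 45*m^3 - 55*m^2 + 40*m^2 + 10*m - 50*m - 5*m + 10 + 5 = 45*m^3 - 15*m^2 - 45*m + 15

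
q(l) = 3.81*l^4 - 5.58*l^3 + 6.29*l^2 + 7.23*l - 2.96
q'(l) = 15.24*l^3 - 16.74*l^2 + 12.58*l + 7.23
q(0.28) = -0.54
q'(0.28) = 9.77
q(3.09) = 262.15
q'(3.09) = 335.90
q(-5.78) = 5495.31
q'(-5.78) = -3567.59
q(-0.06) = -3.37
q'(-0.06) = 6.41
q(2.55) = 124.95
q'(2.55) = 183.16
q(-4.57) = 2289.78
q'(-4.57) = -1854.44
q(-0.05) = -3.31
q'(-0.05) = 6.56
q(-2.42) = 226.14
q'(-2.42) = -337.24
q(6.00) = 3999.34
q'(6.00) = 2771.91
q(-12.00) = 89462.44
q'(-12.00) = -28889.01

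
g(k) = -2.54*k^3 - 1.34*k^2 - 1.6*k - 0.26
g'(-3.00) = -62.14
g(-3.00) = 61.06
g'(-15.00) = -1675.90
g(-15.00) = 8294.74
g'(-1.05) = -7.19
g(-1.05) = 2.88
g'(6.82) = -374.30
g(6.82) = -879.22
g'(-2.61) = -46.51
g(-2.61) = 39.95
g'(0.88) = -9.86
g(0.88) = -4.44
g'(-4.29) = -130.34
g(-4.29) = 182.48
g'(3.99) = -133.60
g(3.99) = -189.32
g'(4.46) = -165.13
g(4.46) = -259.39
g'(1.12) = -14.16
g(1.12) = -7.30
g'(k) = -7.62*k^2 - 2.68*k - 1.6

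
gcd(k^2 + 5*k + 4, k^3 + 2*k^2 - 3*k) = 1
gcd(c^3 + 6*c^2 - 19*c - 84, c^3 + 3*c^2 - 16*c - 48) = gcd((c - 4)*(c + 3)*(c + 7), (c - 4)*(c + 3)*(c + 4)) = c^2 - c - 12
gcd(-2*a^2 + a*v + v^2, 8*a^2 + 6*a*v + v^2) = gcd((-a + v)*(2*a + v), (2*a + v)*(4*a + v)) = 2*a + v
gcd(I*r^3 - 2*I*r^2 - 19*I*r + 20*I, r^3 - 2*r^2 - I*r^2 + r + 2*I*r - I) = r - 1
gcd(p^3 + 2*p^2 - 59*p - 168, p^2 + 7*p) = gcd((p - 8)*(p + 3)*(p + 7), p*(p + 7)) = p + 7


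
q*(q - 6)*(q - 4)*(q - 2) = q^4 - 12*q^3 + 44*q^2 - 48*q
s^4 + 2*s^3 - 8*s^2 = s^2*(s - 2)*(s + 4)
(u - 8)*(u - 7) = u^2 - 15*u + 56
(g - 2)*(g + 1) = g^2 - g - 2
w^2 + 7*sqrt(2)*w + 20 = (w + 2*sqrt(2))*(w + 5*sqrt(2))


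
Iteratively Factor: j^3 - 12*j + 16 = (j - 2)*(j^2 + 2*j - 8) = (j - 2)^2*(j + 4)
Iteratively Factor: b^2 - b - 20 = (b - 5)*(b + 4)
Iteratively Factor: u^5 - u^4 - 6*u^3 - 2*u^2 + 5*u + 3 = (u - 3)*(u^4 + 2*u^3 - 2*u - 1) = (u - 3)*(u + 1)*(u^3 + u^2 - u - 1) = (u - 3)*(u + 1)^2*(u^2 - 1) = (u - 3)*(u + 1)^3*(u - 1)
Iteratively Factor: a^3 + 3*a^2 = (a)*(a^2 + 3*a) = a^2*(a + 3)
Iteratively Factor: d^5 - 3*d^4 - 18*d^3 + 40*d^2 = (d - 5)*(d^4 + 2*d^3 - 8*d^2) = (d - 5)*(d + 4)*(d^3 - 2*d^2) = d*(d - 5)*(d + 4)*(d^2 - 2*d) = d*(d - 5)*(d - 2)*(d + 4)*(d)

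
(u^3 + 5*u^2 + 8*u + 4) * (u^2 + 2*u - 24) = u^5 + 7*u^4 - 6*u^3 - 100*u^2 - 184*u - 96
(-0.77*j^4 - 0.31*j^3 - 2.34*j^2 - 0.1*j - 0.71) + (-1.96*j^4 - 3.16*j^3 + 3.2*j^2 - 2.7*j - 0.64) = -2.73*j^4 - 3.47*j^3 + 0.86*j^2 - 2.8*j - 1.35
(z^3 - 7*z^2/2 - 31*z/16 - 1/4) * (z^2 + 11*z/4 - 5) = z^5 - 3*z^4/4 - 265*z^3/16 + 763*z^2/64 + 9*z + 5/4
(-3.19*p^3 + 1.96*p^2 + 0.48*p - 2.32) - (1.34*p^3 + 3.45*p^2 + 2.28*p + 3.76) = -4.53*p^3 - 1.49*p^2 - 1.8*p - 6.08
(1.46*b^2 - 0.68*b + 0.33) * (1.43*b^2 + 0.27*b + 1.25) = 2.0878*b^4 - 0.5782*b^3 + 2.1133*b^2 - 0.7609*b + 0.4125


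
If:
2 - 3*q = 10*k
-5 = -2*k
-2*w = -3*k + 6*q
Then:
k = 5/2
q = -23/3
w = 107/4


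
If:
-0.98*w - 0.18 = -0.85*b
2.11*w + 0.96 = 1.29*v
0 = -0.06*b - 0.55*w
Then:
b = 0.19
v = 0.71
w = -0.02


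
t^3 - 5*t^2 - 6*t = t*(t - 6)*(t + 1)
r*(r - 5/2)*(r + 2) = r^3 - r^2/2 - 5*r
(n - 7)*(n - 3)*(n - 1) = n^3 - 11*n^2 + 31*n - 21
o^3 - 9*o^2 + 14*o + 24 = (o - 6)*(o - 4)*(o + 1)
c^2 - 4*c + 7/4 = (c - 7/2)*(c - 1/2)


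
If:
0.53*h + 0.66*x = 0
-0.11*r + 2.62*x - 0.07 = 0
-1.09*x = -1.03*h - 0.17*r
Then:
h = -0.08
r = 0.90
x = 0.06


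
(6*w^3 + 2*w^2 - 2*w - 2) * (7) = 42*w^3 + 14*w^2 - 14*w - 14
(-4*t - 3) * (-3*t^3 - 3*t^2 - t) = 12*t^4 + 21*t^3 + 13*t^2 + 3*t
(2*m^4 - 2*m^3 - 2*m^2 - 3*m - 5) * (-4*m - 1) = -8*m^5 + 6*m^4 + 10*m^3 + 14*m^2 + 23*m + 5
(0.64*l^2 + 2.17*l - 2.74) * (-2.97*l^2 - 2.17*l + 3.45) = -1.9008*l^4 - 7.8337*l^3 + 5.6369*l^2 + 13.4323*l - 9.453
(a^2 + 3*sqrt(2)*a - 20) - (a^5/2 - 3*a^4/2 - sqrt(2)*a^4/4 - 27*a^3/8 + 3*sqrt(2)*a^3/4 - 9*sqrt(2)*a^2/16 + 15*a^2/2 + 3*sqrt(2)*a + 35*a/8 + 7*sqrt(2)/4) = -a^5/2 + sqrt(2)*a^4/4 + 3*a^4/2 - 3*sqrt(2)*a^3/4 + 27*a^3/8 - 13*a^2/2 + 9*sqrt(2)*a^2/16 - 35*a/8 - 20 - 7*sqrt(2)/4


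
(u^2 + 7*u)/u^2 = (u + 7)/u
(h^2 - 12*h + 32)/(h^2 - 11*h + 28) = (h - 8)/(h - 7)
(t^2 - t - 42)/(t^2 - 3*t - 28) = (t + 6)/(t + 4)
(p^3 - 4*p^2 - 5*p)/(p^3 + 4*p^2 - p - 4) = p*(p - 5)/(p^2 + 3*p - 4)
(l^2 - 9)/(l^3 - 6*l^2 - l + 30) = (l + 3)/(l^2 - 3*l - 10)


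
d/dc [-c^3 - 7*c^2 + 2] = c*(-3*c - 14)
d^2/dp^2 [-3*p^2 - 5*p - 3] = -6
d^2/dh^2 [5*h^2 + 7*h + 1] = 10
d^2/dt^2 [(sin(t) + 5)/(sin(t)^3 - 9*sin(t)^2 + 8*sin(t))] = 2*(-2*sin(t)^3 - 11*sin(t)^2 + 215*sin(t) - 668 - 415/sin(t) + 760/sin(t)^2 - 320/sin(t)^3)/((sin(t) - 8)^3*(sin(t) - 1)^2)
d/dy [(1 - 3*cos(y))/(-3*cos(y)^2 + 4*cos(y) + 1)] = (9*cos(y)^2 - 6*cos(y) + 7)*sin(y)/(3*sin(y)^2 + 4*cos(y) - 2)^2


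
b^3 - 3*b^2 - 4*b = b*(b - 4)*(b + 1)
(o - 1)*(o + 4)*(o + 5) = o^3 + 8*o^2 + 11*o - 20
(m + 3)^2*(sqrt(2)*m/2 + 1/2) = sqrt(2)*m^3/2 + m^2/2 + 3*sqrt(2)*m^2 + 3*m + 9*sqrt(2)*m/2 + 9/2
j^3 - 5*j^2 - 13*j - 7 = (j - 7)*(j + 1)^2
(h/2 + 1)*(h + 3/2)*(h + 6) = h^3/2 + 19*h^2/4 + 12*h + 9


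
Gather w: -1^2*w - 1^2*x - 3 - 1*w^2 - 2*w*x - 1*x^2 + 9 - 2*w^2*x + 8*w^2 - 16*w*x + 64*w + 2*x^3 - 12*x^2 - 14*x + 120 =w^2*(7 - 2*x) + w*(63 - 18*x) + 2*x^3 - 13*x^2 - 15*x + 126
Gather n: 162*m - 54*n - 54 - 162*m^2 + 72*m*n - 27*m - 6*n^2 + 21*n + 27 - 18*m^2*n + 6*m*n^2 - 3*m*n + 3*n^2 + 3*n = -162*m^2 + 135*m + n^2*(6*m - 3) + n*(-18*m^2 + 69*m - 30) - 27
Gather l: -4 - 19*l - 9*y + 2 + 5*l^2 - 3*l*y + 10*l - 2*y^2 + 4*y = 5*l^2 + l*(-3*y - 9) - 2*y^2 - 5*y - 2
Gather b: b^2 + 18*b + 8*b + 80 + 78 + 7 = b^2 + 26*b + 165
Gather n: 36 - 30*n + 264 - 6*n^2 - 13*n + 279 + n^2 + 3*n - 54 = -5*n^2 - 40*n + 525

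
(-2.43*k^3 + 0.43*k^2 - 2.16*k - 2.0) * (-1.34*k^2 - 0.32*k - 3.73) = 3.2562*k^5 + 0.2014*k^4 + 11.8207*k^3 + 1.7673*k^2 + 8.6968*k + 7.46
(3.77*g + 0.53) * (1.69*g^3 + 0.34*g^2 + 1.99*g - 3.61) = 6.3713*g^4 + 2.1775*g^3 + 7.6825*g^2 - 12.555*g - 1.9133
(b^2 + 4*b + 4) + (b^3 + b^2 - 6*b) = b^3 + 2*b^2 - 2*b + 4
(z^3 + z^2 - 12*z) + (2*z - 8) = z^3 + z^2 - 10*z - 8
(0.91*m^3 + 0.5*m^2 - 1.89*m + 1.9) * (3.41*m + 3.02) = 3.1031*m^4 + 4.4532*m^3 - 4.9349*m^2 + 0.7712*m + 5.738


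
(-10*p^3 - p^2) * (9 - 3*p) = 30*p^4 - 87*p^3 - 9*p^2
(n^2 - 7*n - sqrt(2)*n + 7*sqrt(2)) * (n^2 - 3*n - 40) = n^4 - 10*n^3 - sqrt(2)*n^3 - 19*n^2 + 10*sqrt(2)*n^2 + 19*sqrt(2)*n + 280*n - 280*sqrt(2)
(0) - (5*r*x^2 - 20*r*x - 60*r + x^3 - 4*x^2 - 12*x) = -5*r*x^2 + 20*r*x + 60*r - x^3 + 4*x^2 + 12*x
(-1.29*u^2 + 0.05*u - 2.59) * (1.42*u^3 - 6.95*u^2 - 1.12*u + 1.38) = -1.8318*u^5 + 9.0365*u^4 - 2.5805*u^3 + 16.1643*u^2 + 2.9698*u - 3.5742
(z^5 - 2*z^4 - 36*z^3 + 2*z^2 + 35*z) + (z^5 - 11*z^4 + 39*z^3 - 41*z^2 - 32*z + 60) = 2*z^5 - 13*z^4 + 3*z^3 - 39*z^2 + 3*z + 60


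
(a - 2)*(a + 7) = a^2 + 5*a - 14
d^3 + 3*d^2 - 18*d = d*(d - 3)*(d + 6)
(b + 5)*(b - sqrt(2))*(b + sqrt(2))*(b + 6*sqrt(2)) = b^4 + 5*b^3 + 6*sqrt(2)*b^3 - 2*b^2 + 30*sqrt(2)*b^2 - 12*sqrt(2)*b - 10*b - 60*sqrt(2)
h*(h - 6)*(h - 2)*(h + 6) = h^4 - 2*h^3 - 36*h^2 + 72*h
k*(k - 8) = k^2 - 8*k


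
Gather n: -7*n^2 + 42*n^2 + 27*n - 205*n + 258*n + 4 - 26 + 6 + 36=35*n^2 + 80*n + 20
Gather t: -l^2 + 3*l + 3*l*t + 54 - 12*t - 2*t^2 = -l^2 + 3*l - 2*t^2 + t*(3*l - 12) + 54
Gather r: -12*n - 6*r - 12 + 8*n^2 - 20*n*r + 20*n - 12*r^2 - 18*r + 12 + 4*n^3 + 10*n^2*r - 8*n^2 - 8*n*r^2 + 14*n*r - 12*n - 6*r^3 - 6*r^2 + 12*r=4*n^3 - 4*n - 6*r^3 + r^2*(-8*n - 18) + r*(10*n^2 - 6*n - 12)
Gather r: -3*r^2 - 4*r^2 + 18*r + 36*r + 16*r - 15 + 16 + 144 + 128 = -7*r^2 + 70*r + 273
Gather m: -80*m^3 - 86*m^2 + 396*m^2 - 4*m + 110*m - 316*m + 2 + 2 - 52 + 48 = -80*m^3 + 310*m^2 - 210*m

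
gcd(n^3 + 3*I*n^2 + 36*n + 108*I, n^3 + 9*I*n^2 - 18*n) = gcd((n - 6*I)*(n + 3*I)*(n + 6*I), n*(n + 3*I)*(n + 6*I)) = n^2 + 9*I*n - 18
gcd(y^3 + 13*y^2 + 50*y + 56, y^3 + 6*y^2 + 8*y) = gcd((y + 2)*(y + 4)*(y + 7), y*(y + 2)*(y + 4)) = y^2 + 6*y + 8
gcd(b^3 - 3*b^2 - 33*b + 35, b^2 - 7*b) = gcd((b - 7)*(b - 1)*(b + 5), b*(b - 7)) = b - 7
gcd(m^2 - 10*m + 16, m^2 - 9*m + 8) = m - 8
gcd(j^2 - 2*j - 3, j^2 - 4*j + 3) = j - 3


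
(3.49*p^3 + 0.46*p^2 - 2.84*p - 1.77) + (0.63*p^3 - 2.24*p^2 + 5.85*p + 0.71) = 4.12*p^3 - 1.78*p^2 + 3.01*p - 1.06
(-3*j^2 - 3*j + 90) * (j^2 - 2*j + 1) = -3*j^4 + 3*j^3 + 93*j^2 - 183*j + 90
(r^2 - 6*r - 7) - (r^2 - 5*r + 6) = -r - 13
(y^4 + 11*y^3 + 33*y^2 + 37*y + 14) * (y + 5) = y^5 + 16*y^4 + 88*y^3 + 202*y^2 + 199*y + 70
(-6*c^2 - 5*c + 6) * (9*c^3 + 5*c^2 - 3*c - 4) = -54*c^5 - 75*c^4 + 47*c^3 + 69*c^2 + 2*c - 24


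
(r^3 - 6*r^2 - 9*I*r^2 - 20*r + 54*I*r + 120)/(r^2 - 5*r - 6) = (r^2 - 9*I*r - 20)/(r + 1)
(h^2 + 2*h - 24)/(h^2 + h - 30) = (h - 4)/(h - 5)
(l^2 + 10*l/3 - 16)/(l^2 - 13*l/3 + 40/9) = 3*(l + 6)/(3*l - 5)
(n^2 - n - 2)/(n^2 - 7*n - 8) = (n - 2)/(n - 8)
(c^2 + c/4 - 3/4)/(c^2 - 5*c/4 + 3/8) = 2*(c + 1)/(2*c - 1)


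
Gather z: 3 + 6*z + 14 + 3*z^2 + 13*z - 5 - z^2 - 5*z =2*z^2 + 14*z + 12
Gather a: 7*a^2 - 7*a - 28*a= 7*a^2 - 35*a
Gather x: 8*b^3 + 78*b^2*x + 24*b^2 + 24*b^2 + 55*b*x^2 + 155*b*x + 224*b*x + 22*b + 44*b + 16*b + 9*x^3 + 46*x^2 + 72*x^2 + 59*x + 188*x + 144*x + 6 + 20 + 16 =8*b^3 + 48*b^2 + 82*b + 9*x^3 + x^2*(55*b + 118) + x*(78*b^2 + 379*b + 391) + 42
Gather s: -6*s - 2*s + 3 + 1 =4 - 8*s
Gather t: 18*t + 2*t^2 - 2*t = 2*t^2 + 16*t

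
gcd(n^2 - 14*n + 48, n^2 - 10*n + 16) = n - 8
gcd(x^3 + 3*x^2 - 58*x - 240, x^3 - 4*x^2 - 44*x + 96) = x^2 - 2*x - 48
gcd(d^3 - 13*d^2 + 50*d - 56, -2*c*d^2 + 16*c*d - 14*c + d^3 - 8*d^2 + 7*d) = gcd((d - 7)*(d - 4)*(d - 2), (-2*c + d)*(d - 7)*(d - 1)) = d - 7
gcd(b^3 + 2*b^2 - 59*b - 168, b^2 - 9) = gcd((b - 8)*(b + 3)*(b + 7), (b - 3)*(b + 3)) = b + 3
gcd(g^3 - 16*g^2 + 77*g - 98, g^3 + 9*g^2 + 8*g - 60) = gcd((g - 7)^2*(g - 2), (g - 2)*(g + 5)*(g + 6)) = g - 2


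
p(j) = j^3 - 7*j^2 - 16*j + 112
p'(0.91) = -26.26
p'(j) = 3*j^2 - 14*j - 16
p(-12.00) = -2432.00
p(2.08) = 57.43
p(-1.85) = 111.31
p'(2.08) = -32.14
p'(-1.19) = 4.91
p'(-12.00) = 584.00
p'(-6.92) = 224.54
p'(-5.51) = 152.22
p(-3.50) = 39.38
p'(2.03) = -32.06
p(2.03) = 59.04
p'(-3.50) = 69.75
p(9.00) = 130.00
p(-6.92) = -443.86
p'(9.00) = 101.00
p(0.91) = 92.40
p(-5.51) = -179.64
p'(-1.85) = 20.17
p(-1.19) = 119.44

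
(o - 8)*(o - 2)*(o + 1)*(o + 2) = o^4 - 7*o^3 - 12*o^2 + 28*o + 32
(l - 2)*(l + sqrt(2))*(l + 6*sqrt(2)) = l^3 - 2*l^2 + 7*sqrt(2)*l^2 - 14*sqrt(2)*l + 12*l - 24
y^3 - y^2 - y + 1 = (y - 1)^2*(y + 1)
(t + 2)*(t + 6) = t^2 + 8*t + 12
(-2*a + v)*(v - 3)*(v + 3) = -2*a*v^2 + 18*a + v^3 - 9*v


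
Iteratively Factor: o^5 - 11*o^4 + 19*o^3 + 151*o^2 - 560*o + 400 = (o + 4)*(o^4 - 15*o^3 + 79*o^2 - 165*o + 100) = (o - 1)*(o + 4)*(o^3 - 14*o^2 + 65*o - 100) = (o - 4)*(o - 1)*(o + 4)*(o^2 - 10*o + 25) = (o - 5)*(o - 4)*(o - 1)*(o + 4)*(o - 5)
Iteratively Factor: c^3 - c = (c - 1)*(c^2 + c) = (c - 1)*(c + 1)*(c)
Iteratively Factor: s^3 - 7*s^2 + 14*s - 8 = (s - 2)*(s^2 - 5*s + 4) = (s - 2)*(s - 1)*(s - 4)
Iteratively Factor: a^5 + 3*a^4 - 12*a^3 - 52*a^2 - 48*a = (a + 2)*(a^4 + a^3 - 14*a^2 - 24*a) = (a + 2)*(a + 3)*(a^3 - 2*a^2 - 8*a) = (a + 2)^2*(a + 3)*(a^2 - 4*a) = (a - 4)*(a + 2)^2*(a + 3)*(a)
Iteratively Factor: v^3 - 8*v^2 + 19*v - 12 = (v - 4)*(v^2 - 4*v + 3) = (v - 4)*(v - 3)*(v - 1)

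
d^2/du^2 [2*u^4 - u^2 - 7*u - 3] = 24*u^2 - 2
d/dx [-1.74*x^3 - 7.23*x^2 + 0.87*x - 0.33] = -5.22*x^2 - 14.46*x + 0.87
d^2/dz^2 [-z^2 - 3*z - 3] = -2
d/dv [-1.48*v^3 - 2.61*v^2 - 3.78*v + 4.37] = -4.44*v^2 - 5.22*v - 3.78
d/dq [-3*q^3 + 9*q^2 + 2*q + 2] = -9*q^2 + 18*q + 2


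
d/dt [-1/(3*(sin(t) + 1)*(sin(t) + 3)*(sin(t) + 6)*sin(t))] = 2*(2*sin(t)^3 + 15*sin(t)^2 + 27*sin(t) + 9)*cos(t)/(3*(sin(t) + 1)^2*(sin(t) + 3)^2*(sin(t) + 6)^2*sin(t)^2)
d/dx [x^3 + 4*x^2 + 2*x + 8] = 3*x^2 + 8*x + 2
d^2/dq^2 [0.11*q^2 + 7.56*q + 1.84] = 0.220000000000000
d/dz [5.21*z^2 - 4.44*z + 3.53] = 10.42*z - 4.44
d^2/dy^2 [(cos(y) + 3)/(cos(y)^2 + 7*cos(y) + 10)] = (-9*(1 - cos(2*y))^2*cos(y) - 5*(1 - cos(2*y))^2 + 703*cos(y) + 102*cos(2*y) - 9*cos(3*y) + 2*cos(5*y) + 498)/(4*(cos(y) + 2)^3*(cos(y) + 5)^3)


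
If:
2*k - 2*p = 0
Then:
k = p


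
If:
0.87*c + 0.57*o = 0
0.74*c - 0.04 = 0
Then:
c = 0.05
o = -0.08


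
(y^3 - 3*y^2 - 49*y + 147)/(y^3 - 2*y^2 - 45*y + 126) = (y - 7)/(y - 6)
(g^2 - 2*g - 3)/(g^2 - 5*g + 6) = (g + 1)/(g - 2)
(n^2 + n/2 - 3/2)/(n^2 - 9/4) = 2*(n - 1)/(2*n - 3)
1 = 1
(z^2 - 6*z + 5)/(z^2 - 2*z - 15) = (z - 1)/(z + 3)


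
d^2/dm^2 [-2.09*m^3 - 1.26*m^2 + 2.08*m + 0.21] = -12.54*m - 2.52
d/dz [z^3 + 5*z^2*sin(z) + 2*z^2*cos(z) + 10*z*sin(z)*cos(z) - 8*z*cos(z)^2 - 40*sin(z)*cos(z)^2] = -2*z^2*sin(z) + 5*z^2*cos(z) + 3*z^2 + 10*z*sin(z) + 8*z*sin(2*z) + 4*z*cos(z) + 10*z*cos(2*z) + 5*sin(2*z) - 10*cos(z) - 4*cos(2*z) - 30*cos(3*z) - 4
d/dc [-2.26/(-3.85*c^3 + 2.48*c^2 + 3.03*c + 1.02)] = (-26.103*c^2 + 11.2096*c + 6.8478)/(-3.85*c^3 + 2.48*c^2 + 3.03*c + 1.02)^2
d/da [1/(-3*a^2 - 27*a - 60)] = (2*a + 9)/(3*(a^2 + 9*a + 20)^2)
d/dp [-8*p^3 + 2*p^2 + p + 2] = -24*p^2 + 4*p + 1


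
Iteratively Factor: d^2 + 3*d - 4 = (d + 4)*(d - 1)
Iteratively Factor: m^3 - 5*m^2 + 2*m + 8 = (m - 4)*(m^2 - m - 2) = (m - 4)*(m - 2)*(m + 1)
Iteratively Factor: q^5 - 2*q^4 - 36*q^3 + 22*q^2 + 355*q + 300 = (q - 5)*(q^4 + 3*q^3 - 21*q^2 - 83*q - 60) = (q - 5)*(q + 1)*(q^3 + 2*q^2 - 23*q - 60) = (q - 5)*(q + 1)*(q + 4)*(q^2 - 2*q - 15) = (q - 5)^2*(q + 1)*(q + 4)*(q + 3)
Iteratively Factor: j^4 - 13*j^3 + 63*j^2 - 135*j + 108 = (j - 4)*(j^3 - 9*j^2 + 27*j - 27) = (j - 4)*(j - 3)*(j^2 - 6*j + 9) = (j - 4)*(j - 3)^2*(j - 3)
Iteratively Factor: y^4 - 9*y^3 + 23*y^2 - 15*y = (y)*(y^3 - 9*y^2 + 23*y - 15) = y*(y - 3)*(y^2 - 6*y + 5) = y*(y - 3)*(y - 1)*(y - 5)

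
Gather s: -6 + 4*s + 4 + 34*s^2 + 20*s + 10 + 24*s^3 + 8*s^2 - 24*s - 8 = 24*s^3 + 42*s^2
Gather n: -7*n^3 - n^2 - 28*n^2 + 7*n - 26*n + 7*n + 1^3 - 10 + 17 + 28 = -7*n^3 - 29*n^2 - 12*n + 36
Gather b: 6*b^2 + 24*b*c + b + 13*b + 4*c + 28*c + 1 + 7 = 6*b^2 + b*(24*c + 14) + 32*c + 8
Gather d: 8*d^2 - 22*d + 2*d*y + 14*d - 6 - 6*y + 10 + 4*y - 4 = 8*d^2 + d*(2*y - 8) - 2*y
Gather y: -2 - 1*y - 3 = -y - 5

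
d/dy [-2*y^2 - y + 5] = -4*y - 1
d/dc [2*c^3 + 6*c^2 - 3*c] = 6*c^2 + 12*c - 3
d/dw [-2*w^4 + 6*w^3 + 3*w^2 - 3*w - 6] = -8*w^3 + 18*w^2 + 6*w - 3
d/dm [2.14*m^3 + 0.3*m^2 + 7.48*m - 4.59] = 6.42*m^2 + 0.6*m + 7.48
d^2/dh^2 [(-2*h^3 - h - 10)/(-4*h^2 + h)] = 4*(9*h^3 + 240*h^2 - 60*h + 5)/(h^3*(64*h^3 - 48*h^2 + 12*h - 1))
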